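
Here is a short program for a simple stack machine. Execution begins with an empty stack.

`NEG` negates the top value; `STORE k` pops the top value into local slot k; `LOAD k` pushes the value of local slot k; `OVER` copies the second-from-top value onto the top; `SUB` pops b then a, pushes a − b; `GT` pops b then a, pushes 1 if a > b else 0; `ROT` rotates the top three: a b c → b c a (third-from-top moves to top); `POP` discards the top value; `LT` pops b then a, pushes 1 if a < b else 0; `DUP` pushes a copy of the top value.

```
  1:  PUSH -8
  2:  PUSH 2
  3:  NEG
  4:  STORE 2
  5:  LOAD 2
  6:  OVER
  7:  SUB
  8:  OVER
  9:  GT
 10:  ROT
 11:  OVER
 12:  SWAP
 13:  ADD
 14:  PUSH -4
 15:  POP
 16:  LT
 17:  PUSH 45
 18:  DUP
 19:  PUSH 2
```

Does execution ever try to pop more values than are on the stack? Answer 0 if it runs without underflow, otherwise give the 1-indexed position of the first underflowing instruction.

10

PUSH -8 → [-8]
PUSH 2  → [-8, 2]
NEG     → [-8, -2]
STORE 2 → [-8]
LOAD 2  → [-8, -2]
OVER    → [-8, -2, -8]
SUB     → [-8, 6]
OVER    → [-8, 6, -8]
GT      → [-8, 1]
ROT  — needs 3 operands, stack has 2 → underflow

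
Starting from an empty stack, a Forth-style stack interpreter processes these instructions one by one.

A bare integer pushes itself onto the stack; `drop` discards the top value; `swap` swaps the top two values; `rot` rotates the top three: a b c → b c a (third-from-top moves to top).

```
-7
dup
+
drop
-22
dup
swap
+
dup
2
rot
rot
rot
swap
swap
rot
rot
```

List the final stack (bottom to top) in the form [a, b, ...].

[2, -44, -44]

-7   -> -7
dup  -> -7 -7
+    -> -14
drop -> (empty)
-22  -> -22
dup  -> -22 -22
swap -> -22 -22
+    -> -44
dup  -> -44 -44
2    -> -44 -44 2
rot  -> -44 2 -44
rot  -> 2 -44 -44
rot  -> -44 -44 2
swap -> -44 2 -44
swap -> -44 -44 2
rot  -> -44 2 -44
rot  -> 2 -44 -44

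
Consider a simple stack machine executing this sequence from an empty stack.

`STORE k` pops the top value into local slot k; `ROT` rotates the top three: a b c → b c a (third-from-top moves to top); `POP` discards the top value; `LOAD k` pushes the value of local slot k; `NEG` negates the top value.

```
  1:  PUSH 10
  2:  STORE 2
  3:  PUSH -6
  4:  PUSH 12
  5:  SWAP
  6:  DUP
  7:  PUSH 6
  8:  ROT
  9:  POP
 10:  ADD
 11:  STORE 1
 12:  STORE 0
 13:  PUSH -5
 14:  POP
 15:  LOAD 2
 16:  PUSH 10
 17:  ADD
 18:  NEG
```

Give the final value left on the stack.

-20

PUSH 10 -> [10]
STORE 2 -> []
PUSH -6 -> [-6]
PUSH 12 -> [-6, 12]
SWAP    -> [12, -6]
DUP     -> [12, -6, -6]
PUSH 6  -> [12, -6, -6, 6]
ROT     -> [12, -6, 6, -6]
POP     -> [12, -6, 6]
ADD     -> [12, 0]
STORE 1 -> [12]
STORE 0 -> []
PUSH -5 -> [-5]
POP     -> []
LOAD 2  -> [10]
PUSH 10 -> [10, 10]
ADD     -> [20]
NEG     -> [-20]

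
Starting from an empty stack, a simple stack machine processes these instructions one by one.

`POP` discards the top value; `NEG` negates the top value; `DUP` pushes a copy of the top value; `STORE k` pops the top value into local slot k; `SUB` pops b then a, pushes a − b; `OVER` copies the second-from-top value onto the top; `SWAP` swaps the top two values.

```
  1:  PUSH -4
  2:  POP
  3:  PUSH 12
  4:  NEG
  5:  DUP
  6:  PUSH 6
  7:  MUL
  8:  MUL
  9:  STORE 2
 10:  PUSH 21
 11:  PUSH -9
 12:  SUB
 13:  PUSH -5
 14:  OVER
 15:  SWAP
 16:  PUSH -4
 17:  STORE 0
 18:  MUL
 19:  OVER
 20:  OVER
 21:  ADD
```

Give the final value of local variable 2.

864

PUSH -4 : [-4]
POP     : []
PUSH 12 : [12]
NEG     : [-12]
DUP     : [-12, -12]
PUSH 6  : [-12, -12, 6]
MUL     : [-12, -72]
MUL     : [864]
STORE 2 : []
PUSH 21 : [21]
PUSH -9 : [21, -9]
SUB     : [30]
PUSH -5 : [30, -5]
OVER    : [30, -5, 30]
SWAP    : [30, 30, -5]
PUSH -4 : [30, 30, -5, -4]
STORE 0 : [30, 30, -5]
MUL     : [30, -150]
OVER    : [30, -150, 30]
OVER    : [30, -150, 30, -150]
ADD     : [30, -150, -120]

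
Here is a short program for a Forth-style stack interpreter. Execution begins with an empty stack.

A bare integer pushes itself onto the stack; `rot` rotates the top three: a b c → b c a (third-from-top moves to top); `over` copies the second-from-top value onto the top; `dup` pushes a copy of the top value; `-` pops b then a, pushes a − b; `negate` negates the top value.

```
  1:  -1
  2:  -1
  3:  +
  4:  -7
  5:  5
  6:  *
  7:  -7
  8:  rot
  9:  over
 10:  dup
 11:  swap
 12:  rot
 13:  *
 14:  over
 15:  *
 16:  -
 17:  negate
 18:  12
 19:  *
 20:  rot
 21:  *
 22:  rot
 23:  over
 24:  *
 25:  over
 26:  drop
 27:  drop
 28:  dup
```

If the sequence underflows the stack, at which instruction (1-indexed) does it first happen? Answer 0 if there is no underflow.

22

-1     : [-1]
-1     : [-1, -1]
+      : [-2]
-7     : [-2, -7]
5      : [-2, -7, 5]
*      : [-2, -35]
-7     : [-2, -35, -7]
rot    : [-35, -7, -2]
over   : [-35, -7, -2, -7]
dup    : [-35, -7, -2, -7, -7]
swap   : [-35, -7, -2, -7, -7]
rot    : [-35, -7, -7, -7, -2]
*      : [-35, -7, -7, 14]
over   : [-35, -7, -7, 14, -7]
*      : [-35, -7, -7, -98]
-      : [-35, -7, 91]
negate : [-35, -7, -91]
12     : [-35, -7, -91, 12]
*      : [-35, -7, -1092]
rot    : [-7, -1092, -35]
*      : [-7, 38220]
rot  — needs 3 operands, stack has 2 → underflow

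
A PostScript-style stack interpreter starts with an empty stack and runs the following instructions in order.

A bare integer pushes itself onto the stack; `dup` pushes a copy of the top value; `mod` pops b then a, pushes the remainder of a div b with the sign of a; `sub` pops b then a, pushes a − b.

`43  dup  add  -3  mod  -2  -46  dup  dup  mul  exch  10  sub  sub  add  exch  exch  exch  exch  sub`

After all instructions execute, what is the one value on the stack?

43   : 43
dup  : 43 43
add  : 86
-3   : 86 -3
mod  : 2
-2   : 2 -2
-46  : 2 -2 -46
dup  : 2 -2 -46 -46
dup  : 2 -2 -46 -46 -46
mul  : 2 -2 -46 2116
exch : 2 -2 2116 -46
10   : 2 -2 2116 -46 10
sub  : 2 -2 2116 -56
sub  : 2 -2 2172
add  : 2 2170
exch : 2170 2
exch : 2 2170
exch : 2170 2
exch : 2 2170
sub  : -2168

-2168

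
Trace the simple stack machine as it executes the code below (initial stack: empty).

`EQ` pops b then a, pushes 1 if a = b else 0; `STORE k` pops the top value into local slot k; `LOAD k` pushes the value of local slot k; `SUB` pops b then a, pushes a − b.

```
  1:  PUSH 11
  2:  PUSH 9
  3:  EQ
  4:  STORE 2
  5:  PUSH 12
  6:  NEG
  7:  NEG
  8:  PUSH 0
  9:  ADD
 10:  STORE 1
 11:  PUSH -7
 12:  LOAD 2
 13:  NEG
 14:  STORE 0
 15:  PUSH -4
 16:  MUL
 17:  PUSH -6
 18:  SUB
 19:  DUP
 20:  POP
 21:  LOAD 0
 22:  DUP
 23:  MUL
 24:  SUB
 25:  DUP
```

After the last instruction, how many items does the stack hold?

PUSH 11 → 11
PUSH 9  → 11 9
EQ      → 0
STORE 2 → (empty)
PUSH 12 → 12
NEG     → -12
NEG     → 12
PUSH 0  → 12 0
ADD     → 12
STORE 1 → (empty)
PUSH -7 → -7
LOAD 2  → -7 0
NEG     → -7 0
STORE 0 → -7
PUSH -4 → -7 -4
MUL     → 28
PUSH -6 → 28 -6
SUB     → 34
DUP     → 34 34
POP     → 34
LOAD 0  → 34 0
DUP     → 34 0 0
MUL     → 34 0
SUB     → 34
DUP     → 34 34

2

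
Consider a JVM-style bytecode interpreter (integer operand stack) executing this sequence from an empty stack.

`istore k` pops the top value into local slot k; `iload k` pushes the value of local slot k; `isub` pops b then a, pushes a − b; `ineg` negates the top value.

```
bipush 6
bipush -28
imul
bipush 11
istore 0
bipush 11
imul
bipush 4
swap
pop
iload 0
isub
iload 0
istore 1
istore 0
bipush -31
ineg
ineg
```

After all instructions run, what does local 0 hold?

bipush 6    [6]
bipush -28  [6, -28]
imul        [-168]
bipush 11   [-168, 11]
istore 0    [-168]
bipush 11   [-168, 11]
imul        [-1848]
bipush 4    [-1848, 4]
swap        [4, -1848]
pop         [4]
iload 0     [4, 11]
isub        [-7]
iload 0     [-7, 11]
istore 1    [-7]
istore 0    []
bipush -31  [-31]
ineg        [31]
ineg        [-31]

-7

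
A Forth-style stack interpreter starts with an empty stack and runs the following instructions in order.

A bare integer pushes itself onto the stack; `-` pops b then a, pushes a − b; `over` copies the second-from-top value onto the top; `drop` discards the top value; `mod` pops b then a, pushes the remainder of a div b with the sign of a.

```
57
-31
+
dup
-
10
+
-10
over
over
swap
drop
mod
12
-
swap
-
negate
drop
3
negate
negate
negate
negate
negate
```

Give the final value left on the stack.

-3

57      57
-31     57 -31
+       26
dup     26 26
-       0
10      0 10
+       10
-10     10 -10
over    10 -10 10
over    10 -10 10 -10
swap    10 -10 -10 10
drop    10 -10 -10
mod     10 0
12      10 0 12
-       10 -12
swap    -12 10
-       -22
negate  22
drop    (empty)
3       3
negate  -3
negate  3
negate  -3
negate  3
negate  -3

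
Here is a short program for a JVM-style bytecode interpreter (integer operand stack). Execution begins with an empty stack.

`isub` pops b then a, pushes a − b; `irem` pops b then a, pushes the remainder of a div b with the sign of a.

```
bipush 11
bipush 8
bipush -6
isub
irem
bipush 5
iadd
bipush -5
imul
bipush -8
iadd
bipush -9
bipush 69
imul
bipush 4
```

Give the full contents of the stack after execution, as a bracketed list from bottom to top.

[-88, -621, 4]

bipush 11 : [11]
bipush 8  : [11, 8]
bipush -6 : [11, 8, -6]
isub      : [11, 14]
irem      : [11]
bipush 5  : [11, 5]
iadd      : [16]
bipush -5 : [16, -5]
imul      : [-80]
bipush -8 : [-80, -8]
iadd      : [-88]
bipush -9 : [-88, -9]
bipush 69 : [-88, -9, 69]
imul      : [-88, -621]
bipush 4  : [-88, -621, 4]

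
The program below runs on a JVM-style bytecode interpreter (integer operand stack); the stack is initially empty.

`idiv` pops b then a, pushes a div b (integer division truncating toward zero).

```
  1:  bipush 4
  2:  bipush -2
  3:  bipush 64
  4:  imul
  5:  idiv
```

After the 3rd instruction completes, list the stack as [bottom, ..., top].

bipush 4   [4]
bipush -2  [4, -2]
bipush 64  [4, -2, 64]

[4, -2, 64]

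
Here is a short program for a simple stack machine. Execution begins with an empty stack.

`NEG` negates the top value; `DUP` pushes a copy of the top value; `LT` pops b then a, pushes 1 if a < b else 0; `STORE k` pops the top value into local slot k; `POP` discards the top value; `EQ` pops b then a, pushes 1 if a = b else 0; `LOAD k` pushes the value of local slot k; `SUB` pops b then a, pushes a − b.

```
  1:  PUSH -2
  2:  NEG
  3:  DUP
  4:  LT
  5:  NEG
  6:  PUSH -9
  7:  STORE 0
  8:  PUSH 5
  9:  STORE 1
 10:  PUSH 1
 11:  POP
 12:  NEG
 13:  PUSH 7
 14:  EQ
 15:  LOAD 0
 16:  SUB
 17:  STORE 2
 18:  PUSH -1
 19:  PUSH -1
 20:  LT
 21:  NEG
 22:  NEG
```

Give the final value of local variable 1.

PUSH -2 → [-2]
NEG     → [2]
DUP     → [2, 2]
LT      → [0]
NEG     → [0]
PUSH -9 → [0, -9]
STORE 0 → [0]
PUSH 5  → [0, 5]
STORE 1 → [0]
PUSH 1  → [0, 1]
POP     → [0]
NEG     → [0]
PUSH 7  → [0, 7]
EQ      → [0]
LOAD 0  → [0, -9]
SUB     → [9]
STORE 2 → []
PUSH -1 → [-1]
PUSH -1 → [-1, -1]
LT      → [0]
NEG     → [0]
NEG     → [0]

5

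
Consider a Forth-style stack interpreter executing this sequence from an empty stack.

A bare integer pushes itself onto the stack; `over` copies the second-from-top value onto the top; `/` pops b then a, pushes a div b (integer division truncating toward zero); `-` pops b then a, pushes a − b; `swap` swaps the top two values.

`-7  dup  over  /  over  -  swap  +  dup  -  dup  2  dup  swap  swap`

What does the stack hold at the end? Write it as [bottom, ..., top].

[0, 0, 2, 2]

-7    [-7]
dup   [-7, -7]
over  [-7, -7, -7]
/     [-7, 1]
over  [-7, 1, -7]
-     [-7, 8]
swap  [8, -7]
+     [1]
dup   [1, 1]
-     [0]
dup   [0, 0]
2     [0, 0, 2]
dup   [0, 0, 2, 2]
swap  [0, 0, 2, 2]
swap  [0, 0, 2, 2]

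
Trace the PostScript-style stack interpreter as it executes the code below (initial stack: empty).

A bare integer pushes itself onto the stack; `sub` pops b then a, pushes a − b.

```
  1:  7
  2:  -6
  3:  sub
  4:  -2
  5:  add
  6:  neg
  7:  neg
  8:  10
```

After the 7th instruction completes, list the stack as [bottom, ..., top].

7   -> 7
-6  -> 7 -6
sub -> 13
-2  -> 13 -2
add -> 11
neg -> -11
neg -> 11

[11]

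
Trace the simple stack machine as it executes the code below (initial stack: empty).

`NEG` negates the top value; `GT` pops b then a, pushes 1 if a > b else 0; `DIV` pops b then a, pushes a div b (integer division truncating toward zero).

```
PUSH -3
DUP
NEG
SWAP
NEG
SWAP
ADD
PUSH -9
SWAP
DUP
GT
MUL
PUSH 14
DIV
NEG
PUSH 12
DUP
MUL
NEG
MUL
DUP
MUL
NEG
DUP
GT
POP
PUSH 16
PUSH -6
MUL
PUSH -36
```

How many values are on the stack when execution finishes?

PUSH -3  → -3
DUP      → -3 -3
NEG      → -3 3
SWAP     → 3 -3
NEG      → 3 3
SWAP     → 3 3
ADD      → 6
PUSH -9  → 6 -9
SWAP     → -9 6
DUP      → -9 6 6
GT       → -9 0
MUL      → 0
PUSH 14  → 0 14
DIV      → 0
NEG      → 0
PUSH 12  → 0 12
DUP      → 0 12 12
MUL      → 0 144
NEG      → 0 -144
MUL      → 0
DUP      → 0 0
MUL      → 0
NEG      → 0
DUP      → 0 0
GT       → 0
POP      → (empty)
PUSH 16  → 16
PUSH -6  → 16 -6
MUL      → -96
PUSH -36 → -96 -36

2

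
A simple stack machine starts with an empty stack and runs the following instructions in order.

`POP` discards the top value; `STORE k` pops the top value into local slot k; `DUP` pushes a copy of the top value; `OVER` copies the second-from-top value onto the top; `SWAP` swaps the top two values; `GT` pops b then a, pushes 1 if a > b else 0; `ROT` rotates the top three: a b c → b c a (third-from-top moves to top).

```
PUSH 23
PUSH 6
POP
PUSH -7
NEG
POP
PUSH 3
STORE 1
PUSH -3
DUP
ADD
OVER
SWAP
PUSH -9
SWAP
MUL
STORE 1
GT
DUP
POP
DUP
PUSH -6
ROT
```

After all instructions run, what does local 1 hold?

54

PUSH 23 : 23
PUSH 6  : 23 6
POP     : 23
PUSH -7 : 23 -7
NEG     : 23 7
POP     : 23
PUSH 3  : 23 3
STORE 1 : 23
PUSH -3 : 23 -3
DUP     : 23 -3 -3
ADD     : 23 -6
OVER    : 23 -6 23
SWAP    : 23 23 -6
PUSH -9 : 23 23 -6 -9
SWAP    : 23 23 -9 -6
MUL     : 23 23 54
STORE 1 : 23 23
GT      : 0
DUP     : 0 0
POP     : 0
DUP     : 0 0
PUSH -6 : 0 0 -6
ROT     : 0 -6 0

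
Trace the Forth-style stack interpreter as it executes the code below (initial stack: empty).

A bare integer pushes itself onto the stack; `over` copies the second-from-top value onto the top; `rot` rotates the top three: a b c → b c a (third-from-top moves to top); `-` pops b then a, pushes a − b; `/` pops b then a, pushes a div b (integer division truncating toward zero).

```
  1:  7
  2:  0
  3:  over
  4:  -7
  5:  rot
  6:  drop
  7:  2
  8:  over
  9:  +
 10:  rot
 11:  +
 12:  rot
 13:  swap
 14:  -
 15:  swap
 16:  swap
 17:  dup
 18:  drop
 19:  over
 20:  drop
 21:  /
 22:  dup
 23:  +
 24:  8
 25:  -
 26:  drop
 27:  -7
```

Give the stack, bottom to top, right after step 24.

7    → [7]
0    → [7, 0]
over → [7, 0, 7]
-7   → [7, 0, 7, -7]
rot  → [7, 7, -7, 0]
drop → [7, 7, -7]
2    → [7, 7, -7, 2]
over → [7, 7, -7, 2, -7]
+    → [7, 7, -7, -5]
rot  → [7, -7, -5, 7]
+    → [7, -7, 2]
rot  → [-7, 2, 7]
swap → [-7, 7, 2]
-    → [-7, 5]
swap → [5, -7]
swap → [-7, 5]
dup  → [-7, 5, 5]
drop → [-7, 5]
over → [-7, 5, -7]
drop → [-7, 5]
/    → [-1]
dup  → [-1, -1]
+    → [-2]
8    → [-2, 8]

[-2, 8]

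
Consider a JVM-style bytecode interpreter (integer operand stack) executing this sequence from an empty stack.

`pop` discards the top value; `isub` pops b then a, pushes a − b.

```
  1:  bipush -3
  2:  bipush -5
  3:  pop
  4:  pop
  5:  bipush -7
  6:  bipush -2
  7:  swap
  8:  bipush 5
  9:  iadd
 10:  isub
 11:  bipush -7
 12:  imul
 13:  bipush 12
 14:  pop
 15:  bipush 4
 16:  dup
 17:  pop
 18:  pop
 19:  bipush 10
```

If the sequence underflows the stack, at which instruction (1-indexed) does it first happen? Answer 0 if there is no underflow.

0

bipush -3 → [-3]
bipush -5 → [-3, -5]
pop       → [-3]
pop       → []
bipush -7 → [-7]
bipush -2 → [-7, -2]
swap      → [-2, -7]
bipush 5  → [-2, -7, 5]
iadd      → [-2, -2]
isub      → [0]
bipush -7 → [0, -7]
imul      → [0]
bipush 12 → [0, 12]
pop       → [0]
bipush 4  → [0, 4]
dup       → [0, 4, 4]
pop       → [0, 4]
pop       → [0]
bipush 10 → [0, 10]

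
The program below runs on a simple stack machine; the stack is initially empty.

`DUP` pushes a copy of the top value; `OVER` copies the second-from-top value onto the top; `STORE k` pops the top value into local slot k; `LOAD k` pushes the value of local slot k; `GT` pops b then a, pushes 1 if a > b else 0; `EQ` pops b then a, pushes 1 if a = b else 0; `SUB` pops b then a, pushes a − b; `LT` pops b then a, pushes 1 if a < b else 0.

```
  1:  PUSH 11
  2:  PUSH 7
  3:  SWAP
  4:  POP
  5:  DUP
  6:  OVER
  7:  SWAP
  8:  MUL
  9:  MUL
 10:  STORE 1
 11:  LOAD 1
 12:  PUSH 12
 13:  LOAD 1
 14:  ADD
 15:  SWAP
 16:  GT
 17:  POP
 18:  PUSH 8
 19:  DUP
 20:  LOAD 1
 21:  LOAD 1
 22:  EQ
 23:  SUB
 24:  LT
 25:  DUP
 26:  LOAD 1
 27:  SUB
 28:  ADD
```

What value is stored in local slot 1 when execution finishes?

PUSH 11 → 11
PUSH 7  → 11 7
SWAP    → 7 11
POP     → 7
DUP     → 7 7
OVER    → 7 7 7
SWAP    → 7 7 7
MUL     → 7 49
MUL     → 343
STORE 1 → (empty)
LOAD 1  → 343
PUSH 12 → 343 12
LOAD 1  → 343 12 343
ADD     → 343 355
SWAP    → 355 343
GT      → 1
POP     → (empty)
PUSH 8  → 8
DUP     → 8 8
LOAD 1  → 8 8 343
LOAD 1  → 8 8 343 343
EQ      → 8 8 1
SUB     → 8 7
LT      → 0
DUP     → 0 0
LOAD 1  → 0 0 343
SUB     → 0 -343
ADD     → -343

343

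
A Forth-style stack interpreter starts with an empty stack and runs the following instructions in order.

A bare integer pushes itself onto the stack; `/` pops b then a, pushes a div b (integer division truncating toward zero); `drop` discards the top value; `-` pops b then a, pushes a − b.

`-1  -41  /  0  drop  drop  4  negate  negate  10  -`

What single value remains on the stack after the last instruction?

-1     : [-1]
-41    : [-1, -41]
/      : [0]
0      : [0, 0]
drop   : [0]
drop   : []
4      : [4]
negate : [-4]
negate : [4]
10     : [4, 10]
-      : [-6]

-6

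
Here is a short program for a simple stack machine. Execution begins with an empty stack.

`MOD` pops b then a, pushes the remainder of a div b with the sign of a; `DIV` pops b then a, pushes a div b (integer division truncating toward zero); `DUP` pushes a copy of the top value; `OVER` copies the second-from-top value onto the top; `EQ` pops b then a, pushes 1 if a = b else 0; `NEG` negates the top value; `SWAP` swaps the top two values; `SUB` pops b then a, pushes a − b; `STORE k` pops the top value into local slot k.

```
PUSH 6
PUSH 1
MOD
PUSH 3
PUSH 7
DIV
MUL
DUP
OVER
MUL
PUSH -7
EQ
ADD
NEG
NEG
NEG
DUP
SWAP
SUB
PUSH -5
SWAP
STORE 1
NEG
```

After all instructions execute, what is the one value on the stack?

5

PUSH 6  : 6
PUSH 1  : 6 1
MOD     : 0
PUSH 3  : 0 3
PUSH 7  : 0 3 7
DIV     : 0 0
MUL     : 0
DUP     : 0 0
OVER    : 0 0 0
MUL     : 0 0
PUSH -7 : 0 0 -7
EQ      : 0 0
ADD     : 0
NEG     : 0
NEG     : 0
NEG     : 0
DUP     : 0 0
SWAP    : 0 0
SUB     : 0
PUSH -5 : 0 -5
SWAP    : -5 0
STORE 1 : -5
NEG     : 5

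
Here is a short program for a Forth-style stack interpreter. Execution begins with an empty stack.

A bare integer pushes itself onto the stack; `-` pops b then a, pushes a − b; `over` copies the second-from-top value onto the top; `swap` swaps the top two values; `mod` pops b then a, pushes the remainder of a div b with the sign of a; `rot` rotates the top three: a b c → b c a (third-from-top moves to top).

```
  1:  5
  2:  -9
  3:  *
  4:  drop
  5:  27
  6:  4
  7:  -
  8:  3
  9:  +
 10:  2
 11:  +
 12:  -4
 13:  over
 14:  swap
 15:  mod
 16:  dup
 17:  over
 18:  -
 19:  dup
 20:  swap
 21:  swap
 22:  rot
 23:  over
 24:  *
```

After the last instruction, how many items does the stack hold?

4

5     [5]
-9    [5, -9]
*     [-45]
drop  []
27    [27]
4     [27, 4]
-     [23]
3     [23, 3]
+     [26]
2     [26, 2]
+     [28]
-4    [28, -4]
over  [28, -4, 28]
swap  [28, 28, -4]
mod   [28, 0]
dup   [28, 0, 0]
over  [28, 0, 0, 0]
-     [28, 0, 0]
dup   [28, 0, 0, 0]
swap  [28, 0, 0, 0]
swap  [28, 0, 0, 0]
rot   [28, 0, 0, 0]
over  [28, 0, 0, 0, 0]
*     [28, 0, 0, 0]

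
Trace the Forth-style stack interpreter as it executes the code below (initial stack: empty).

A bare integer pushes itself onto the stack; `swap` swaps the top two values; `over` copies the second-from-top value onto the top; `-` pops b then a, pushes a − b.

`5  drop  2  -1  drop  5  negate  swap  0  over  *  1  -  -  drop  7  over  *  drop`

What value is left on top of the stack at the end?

-5

5      -> 5
drop   -> (empty)
2      -> 2
-1     -> 2 -1
drop   -> 2
5      -> 2 5
negate -> 2 -5
swap   -> -5 2
0      -> -5 2 0
over   -> -5 2 0 2
*      -> -5 2 0
1      -> -5 2 0 1
-      -> -5 2 -1
-      -> -5 3
drop   -> -5
7      -> -5 7
over   -> -5 7 -5
*      -> -5 -35
drop   -> -5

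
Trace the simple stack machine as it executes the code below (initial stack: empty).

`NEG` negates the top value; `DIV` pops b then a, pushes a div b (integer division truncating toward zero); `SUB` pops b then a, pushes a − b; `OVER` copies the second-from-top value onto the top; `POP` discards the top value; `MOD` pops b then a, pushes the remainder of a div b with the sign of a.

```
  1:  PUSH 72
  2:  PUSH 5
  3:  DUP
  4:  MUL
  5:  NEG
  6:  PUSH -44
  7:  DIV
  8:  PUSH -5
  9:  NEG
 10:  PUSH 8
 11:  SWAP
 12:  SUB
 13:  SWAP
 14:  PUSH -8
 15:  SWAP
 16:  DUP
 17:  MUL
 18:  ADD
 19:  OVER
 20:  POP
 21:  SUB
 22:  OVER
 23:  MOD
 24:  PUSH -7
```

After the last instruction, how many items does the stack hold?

PUSH 72   [72]
PUSH 5    [72, 5]
DUP       [72, 5, 5]
MUL       [72, 25]
NEG       [72, -25]
PUSH -44  [72, -25, -44]
DIV       [72, 0]
PUSH -5   [72, 0, -5]
NEG       [72, 0, 5]
PUSH 8    [72, 0, 5, 8]
SWAP      [72, 0, 8, 5]
SUB       [72, 0, 3]
SWAP      [72, 3, 0]
PUSH -8   [72, 3, 0, -8]
SWAP      [72, 3, -8, 0]
DUP       [72, 3, -8, 0, 0]
MUL       [72, 3, -8, 0]
ADD       [72, 3, -8]
OVER      [72, 3, -8, 3]
POP       [72, 3, -8]
SUB       [72, 11]
OVER      [72, 11, 72]
MOD       [72, 11]
PUSH -7   [72, 11, -7]

3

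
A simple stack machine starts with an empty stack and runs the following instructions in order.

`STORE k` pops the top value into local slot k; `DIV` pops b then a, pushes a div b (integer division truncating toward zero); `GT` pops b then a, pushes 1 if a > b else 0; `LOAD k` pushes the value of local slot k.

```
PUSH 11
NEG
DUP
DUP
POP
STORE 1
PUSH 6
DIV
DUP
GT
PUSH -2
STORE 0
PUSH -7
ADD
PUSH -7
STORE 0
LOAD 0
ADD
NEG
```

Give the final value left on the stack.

14

PUSH 11 → [11]
NEG     → [-11]
DUP     → [-11, -11]
DUP     → [-11, -11, -11]
POP     → [-11, -11]
STORE 1 → [-11]
PUSH 6  → [-11, 6]
DIV     → [-1]
DUP     → [-1, -1]
GT      → [0]
PUSH -2 → [0, -2]
STORE 0 → [0]
PUSH -7 → [0, -7]
ADD     → [-7]
PUSH -7 → [-7, -7]
STORE 0 → [-7]
LOAD 0  → [-7, -7]
ADD     → [-14]
NEG     → [14]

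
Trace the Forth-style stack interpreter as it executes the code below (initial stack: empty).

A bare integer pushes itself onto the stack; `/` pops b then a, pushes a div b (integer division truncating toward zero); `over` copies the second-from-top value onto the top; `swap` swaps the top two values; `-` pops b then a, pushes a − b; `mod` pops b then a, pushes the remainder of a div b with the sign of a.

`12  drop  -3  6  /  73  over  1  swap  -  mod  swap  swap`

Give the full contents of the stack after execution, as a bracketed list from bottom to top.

[0, 0]

12    [12]
drop  []
-3    [-3]
6     [-3, 6]
/     [0]
73    [0, 73]
over  [0, 73, 0]
1     [0, 73, 0, 1]
swap  [0, 73, 1, 0]
-     [0, 73, 1]
mod   [0, 0]
swap  [0, 0]
swap  [0, 0]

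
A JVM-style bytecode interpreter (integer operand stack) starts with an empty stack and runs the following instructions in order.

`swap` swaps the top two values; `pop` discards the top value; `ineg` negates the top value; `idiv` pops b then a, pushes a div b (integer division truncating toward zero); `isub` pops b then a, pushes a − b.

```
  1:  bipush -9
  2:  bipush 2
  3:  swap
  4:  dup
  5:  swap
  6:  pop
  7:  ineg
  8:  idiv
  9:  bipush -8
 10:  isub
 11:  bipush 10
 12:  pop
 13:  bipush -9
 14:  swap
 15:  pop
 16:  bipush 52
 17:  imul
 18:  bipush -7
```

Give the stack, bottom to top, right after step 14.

[-9, 8]

bipush -9  -9
bipush 2   -9 2
swap       2 -9
dup        2 -9 -9
swap       2 -9 -9
pop        2 -9
ineg       2 9
idiv       0
bipush -8  0 -8
isub       8
bipush 10  8 10
pop        8
bipush -9  8 -9
swap       -9 8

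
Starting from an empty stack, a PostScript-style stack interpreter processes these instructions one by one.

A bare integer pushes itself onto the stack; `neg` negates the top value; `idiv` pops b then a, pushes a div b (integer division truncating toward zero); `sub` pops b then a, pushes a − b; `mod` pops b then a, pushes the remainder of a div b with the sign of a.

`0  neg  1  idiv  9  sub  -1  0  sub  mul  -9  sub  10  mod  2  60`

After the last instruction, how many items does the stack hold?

0     0
neg   0
1     0 1
idiv  0
9     0 9
sub   -9
-1    -9 -1
0     -9 -1 0
sub   -9 -1
mul   9
-9    9 -9
sub   18
10    18 10
mod   8
2     8 2
60    8 2 60

3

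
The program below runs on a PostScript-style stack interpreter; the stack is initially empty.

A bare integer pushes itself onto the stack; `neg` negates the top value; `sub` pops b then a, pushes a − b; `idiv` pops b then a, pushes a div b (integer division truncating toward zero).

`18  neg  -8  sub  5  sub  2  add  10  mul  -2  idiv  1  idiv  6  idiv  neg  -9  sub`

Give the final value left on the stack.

18   -> 18
neg  -> -18
-8   -> -18 -8
sub  -> -10
5    -> -10 5
sub  -> -15
2    -> -15 2
add  -> -13
10   -> -13 10
mul  -> -130
-2   -> -130 -2
idiv -> 65
1    -> 65 1
idiv -> 65
6    -> 65 6
idiv -> 10
neg  -> -10
-9   -> -10 -9
sub  -> -1

-1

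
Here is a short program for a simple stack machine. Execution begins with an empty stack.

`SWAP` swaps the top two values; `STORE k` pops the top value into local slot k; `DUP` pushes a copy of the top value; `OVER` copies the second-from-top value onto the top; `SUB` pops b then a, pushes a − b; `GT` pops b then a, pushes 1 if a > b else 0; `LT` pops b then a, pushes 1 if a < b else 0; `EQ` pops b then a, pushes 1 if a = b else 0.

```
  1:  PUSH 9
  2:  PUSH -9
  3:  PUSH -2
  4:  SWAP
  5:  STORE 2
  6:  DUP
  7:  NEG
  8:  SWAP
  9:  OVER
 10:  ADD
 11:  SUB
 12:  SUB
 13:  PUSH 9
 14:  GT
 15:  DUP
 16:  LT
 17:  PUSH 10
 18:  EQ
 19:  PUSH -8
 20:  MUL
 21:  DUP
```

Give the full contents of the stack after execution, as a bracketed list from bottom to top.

[0, 0]

PUSH 9  : 9
PUSH -9 : 9 -9
PUSH -2 : 9 -9 -2
SWAP    : 9 -2 -9
STORE 2 : 9 -2
DUP     : 9 -2 -2
NEG     : 9 -2 2
SWAP    : 9 2 -2
OVER    : 9 2 -2 2
ADD     : 9 2 0
SUB     : 9 2
SUB     : 7
PUSH 9  : 7 9
GT      : 0
DUP     : 0 0
LT      : 0
PUSH 10 : 0 10
EQ      : 0
PUSH -8 : 0 -8
MUL     : 0
DUP     : 0 0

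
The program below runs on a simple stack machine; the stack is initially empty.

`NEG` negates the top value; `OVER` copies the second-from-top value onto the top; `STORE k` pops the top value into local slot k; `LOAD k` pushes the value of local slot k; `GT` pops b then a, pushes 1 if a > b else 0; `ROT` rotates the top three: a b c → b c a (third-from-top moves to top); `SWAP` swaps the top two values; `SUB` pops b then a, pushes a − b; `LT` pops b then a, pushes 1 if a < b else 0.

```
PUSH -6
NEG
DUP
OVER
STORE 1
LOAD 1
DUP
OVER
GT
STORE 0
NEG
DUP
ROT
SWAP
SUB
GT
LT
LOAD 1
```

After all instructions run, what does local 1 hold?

PUSH -6 : -6
NEG     : 6
DUP     : 6 6
OVER    : 6 6 6
STORE 1 : 6 6
LOAD 1  : 6 6 6
DUP     : 6 6 6 6
OVER    : 6 6 6 6 6
GT      : 6 6 6 0
STORE 0 : 6 6 6
NEG     : 6 6 -6
DUP     : 6 6 -6 -6
ROT     : 6 -6 -6 6
SWAP    : 6 -6 6 -6
SUB     : 6 -6 12
GT      : 6 0
LT      : 0
LOAD 1  : 0 6

6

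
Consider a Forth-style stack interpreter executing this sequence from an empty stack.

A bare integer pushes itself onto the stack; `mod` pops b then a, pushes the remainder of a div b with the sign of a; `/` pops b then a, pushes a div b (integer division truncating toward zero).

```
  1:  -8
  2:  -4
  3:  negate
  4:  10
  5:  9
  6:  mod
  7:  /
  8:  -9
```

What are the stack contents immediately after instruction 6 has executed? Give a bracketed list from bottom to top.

[-8, 4, 1]

-8     : [-8]
-4     : [-8, -4]
negate : [-8, 4]
10     : [-8, 4, 10]
9      : [-8, 4, 10, 9]
mod    : [-8, 4, 1]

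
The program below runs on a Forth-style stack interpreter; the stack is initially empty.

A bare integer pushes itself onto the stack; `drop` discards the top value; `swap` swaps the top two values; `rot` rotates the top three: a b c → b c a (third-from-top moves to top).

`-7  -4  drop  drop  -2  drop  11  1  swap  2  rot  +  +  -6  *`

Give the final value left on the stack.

-7   → [-7]
-4   → [-7, -4]
drop → [-7]
drop → []
-2   → [-2]
drop → []
11   → [11]
1    → [11, 1]
swap → [1, 11]
2    → [1, 11, 2]
rot  → [11, 2, 1]
+    → [11, 3]
+    → [14]
-6   → [14, -6]
*    → [-84]

-84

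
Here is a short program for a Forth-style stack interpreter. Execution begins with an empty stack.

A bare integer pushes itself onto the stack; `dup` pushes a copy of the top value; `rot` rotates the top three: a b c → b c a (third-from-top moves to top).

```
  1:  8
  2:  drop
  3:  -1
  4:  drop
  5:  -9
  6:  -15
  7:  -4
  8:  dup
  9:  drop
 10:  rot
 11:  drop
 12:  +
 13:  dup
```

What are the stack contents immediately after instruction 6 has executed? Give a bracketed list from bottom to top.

[-9, -15]

8    : [8]
drop : []
-1   : [-1]
drop : []
-9   : [-9]
-15  : [-9, -15]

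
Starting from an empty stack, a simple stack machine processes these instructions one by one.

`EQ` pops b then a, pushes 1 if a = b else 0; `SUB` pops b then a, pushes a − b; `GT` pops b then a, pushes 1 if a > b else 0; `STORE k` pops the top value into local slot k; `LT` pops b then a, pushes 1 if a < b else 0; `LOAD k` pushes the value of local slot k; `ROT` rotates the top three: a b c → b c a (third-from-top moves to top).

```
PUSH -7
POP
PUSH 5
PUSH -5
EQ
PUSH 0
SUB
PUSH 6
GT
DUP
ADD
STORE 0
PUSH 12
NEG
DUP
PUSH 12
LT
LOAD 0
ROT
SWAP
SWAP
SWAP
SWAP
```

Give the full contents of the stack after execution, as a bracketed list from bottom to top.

[1, 0, -12]

PUSH -7 -> [-7]
POP     -> []
PUSH 5  -> [5]
PUSH -5 -> [5, -5]
EQ      -> [0]
PUSH 0  -> [0, 0]
SUB     -> [0]
PUSH 6  -> [0, 6]
GT      -> [0]
DUP     -> [0, 0]
ADD     -> [0]
STORE 0 -> []
PUSH 12 -> [12]
NEG     -> [-12]
DUP     -> [-12, -12]
PUSH 12 -> [-12, -12, 12]
LT      -> [-12, 1]
LOAD 0  -> [-12, 1, 0]
ROT     -> [1, 0, -12]
SWAP    -> [1, -12, 0]
SWAP    -> [1, 0, -12]
SWAP    -> [1, -12, 0]
SWAP    -> [1, 0, -12]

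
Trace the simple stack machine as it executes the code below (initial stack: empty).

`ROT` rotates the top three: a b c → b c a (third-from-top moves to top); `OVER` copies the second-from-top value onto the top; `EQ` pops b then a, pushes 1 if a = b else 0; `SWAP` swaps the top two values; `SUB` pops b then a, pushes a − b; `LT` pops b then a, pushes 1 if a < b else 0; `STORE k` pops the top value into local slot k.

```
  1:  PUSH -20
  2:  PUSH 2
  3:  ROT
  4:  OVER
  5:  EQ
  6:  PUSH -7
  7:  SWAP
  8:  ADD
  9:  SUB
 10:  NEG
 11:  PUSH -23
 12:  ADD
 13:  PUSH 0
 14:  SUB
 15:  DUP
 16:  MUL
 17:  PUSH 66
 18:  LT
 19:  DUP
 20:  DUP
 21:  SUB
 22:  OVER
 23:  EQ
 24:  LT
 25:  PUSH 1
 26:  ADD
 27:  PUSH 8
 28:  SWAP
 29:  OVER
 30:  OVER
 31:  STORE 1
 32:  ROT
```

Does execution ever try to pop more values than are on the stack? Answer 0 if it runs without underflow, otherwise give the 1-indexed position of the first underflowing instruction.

3

PUSH -20  [-20]
PUSH 2    [-20, 2]
ROT  — needs 3 operands, stack has 2 → underflow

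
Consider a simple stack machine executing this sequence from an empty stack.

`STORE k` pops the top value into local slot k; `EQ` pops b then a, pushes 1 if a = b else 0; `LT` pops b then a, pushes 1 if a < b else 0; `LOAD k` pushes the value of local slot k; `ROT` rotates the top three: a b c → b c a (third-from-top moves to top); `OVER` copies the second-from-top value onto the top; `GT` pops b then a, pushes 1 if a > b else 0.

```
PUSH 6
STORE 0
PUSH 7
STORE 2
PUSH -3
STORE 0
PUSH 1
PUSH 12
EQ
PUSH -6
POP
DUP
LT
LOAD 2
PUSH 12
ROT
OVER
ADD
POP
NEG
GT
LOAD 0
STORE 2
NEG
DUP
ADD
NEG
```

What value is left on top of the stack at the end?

PUSH 6  → 6
STORE 0 → (empty)
PUSH 7  → 7
STORE 2 → (empty)
PUSH -3 → -3
STORE 0 → (empty)
PUSH 1  → 1
PUSH 12 → 1 12
EQ      → 0
PUSH -6 → 0 -6
POP     → 0
DUP     → 0 0
LT      → 0
LOAD 2  → 0 7
PUSH 12 → 0 7 12
ROT     → 7 12 0
OVER    → 7 12 0 12
ADD     → 7 12 12
POP     → 7 12
NEG     → 7 -12
GT      → 1
LOAD 0  → 1 -3
STORE 2 → 1
NEG     → -1
DUP     → -1 -1
ADD     → -2
NEG     → 2

2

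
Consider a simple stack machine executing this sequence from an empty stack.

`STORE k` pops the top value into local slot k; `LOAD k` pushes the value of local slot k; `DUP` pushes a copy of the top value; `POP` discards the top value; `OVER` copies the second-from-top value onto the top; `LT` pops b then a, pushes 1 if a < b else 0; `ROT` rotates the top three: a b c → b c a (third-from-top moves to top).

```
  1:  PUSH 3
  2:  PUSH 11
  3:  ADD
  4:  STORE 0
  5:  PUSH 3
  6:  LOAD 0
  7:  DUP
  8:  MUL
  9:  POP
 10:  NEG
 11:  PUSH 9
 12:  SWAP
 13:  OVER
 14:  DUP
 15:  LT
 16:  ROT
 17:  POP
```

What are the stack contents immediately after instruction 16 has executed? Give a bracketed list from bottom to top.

PUSH 3  -> 3
PUSH 11 -> 3 11
ADD     -> 14
STORE 0 -> (empty)
PUSH 3  -> 3
LOAD 0  -> 3 14
DUP     -> 3 14 14
MUL     -> 3 196
POP     -> 3
NEG     -> -3
PUSH 9  -> -3 9
SWAP    -> 9 -3
OVER    -> 9 -3 9
DUP     -> 9 -3 9 9
LT      -> 9 -3 0
ROT     -> -3 0 9

[-3, 0, 9]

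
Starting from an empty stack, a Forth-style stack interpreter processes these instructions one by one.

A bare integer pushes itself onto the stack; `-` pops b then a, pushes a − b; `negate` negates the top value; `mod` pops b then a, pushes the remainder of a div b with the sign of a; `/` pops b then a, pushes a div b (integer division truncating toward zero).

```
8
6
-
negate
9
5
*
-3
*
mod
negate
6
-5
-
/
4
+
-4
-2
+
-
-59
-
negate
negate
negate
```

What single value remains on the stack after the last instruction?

8      → 8
6      → 8 6
-      → 2
negate → -2
9      → -2 9
5      → -2 9 5
*      → -2 45
-3     → -2 45 -3
*      → -2 -135
mod    → -2
negate → 2
6      → 2 6
-5     → 2 6 -5
-      → 2 11
/      → 0
4      → 0 4
+      → 4
-4     → 4 -4
-2     → 4 -4 -2
+      → 4 -6
-      → 10
-59    → 10 -59
-      → 69
negate → -69
negate → 69
negate → -69

-69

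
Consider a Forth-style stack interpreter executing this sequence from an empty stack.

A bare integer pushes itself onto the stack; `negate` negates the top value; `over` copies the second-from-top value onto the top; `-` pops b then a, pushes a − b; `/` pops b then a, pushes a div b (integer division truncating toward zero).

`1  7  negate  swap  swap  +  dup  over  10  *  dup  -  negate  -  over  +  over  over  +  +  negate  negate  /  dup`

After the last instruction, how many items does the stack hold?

1      -> 1
7      -> 1 7
negate -> 1 -7
swap   -> -7 1
swap   -> 1 -7
+      -> -6
dup    -> -6 -6
over   -> -6 -6 -6
10     -> -6 -6 -6 10
*      -> -6 -6 -60
dup    -> -6 -6 -60 -60
-      -> -6 -6 0
negate -> -6 -6 0
-      -> -6 -6
over   -> -6 -6 -6
+      -> -6 -12
over   -> -6 -12 -6
over   -> -6 -12 -6 -12
+      -> -6 -12 -18
+      -> -6 -30
negate -> -6 30
negate -> -6 -30
/      -> 0
dup    -> 0 0

2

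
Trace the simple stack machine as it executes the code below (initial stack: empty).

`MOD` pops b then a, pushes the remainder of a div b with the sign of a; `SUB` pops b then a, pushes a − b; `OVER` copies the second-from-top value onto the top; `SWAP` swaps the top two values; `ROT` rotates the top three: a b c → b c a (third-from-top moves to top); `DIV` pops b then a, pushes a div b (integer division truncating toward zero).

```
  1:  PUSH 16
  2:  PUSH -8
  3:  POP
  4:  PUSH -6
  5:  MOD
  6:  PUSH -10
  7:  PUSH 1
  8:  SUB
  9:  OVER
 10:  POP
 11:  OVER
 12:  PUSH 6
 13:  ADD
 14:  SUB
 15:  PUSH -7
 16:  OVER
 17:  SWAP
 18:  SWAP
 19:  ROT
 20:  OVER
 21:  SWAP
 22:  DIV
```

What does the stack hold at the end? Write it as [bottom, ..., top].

PUSH 16  : [16]
PUSH -8  : [16, -8]
POP      : [16]
PUSH -6  : [16, -6]
MOD      : [4]
PUSH -10 : [4, -10]
PUSH 1   : [4, -10, 1]
SUB      : [4, -11]
OVER     : [4, -11, 4]
POP      : [4, -11]
OVER     : [4, -11, 4]
PUSH 6   : [4, -11, 4, 6]
ADD      : [4, -11, 10]
SUB      : [4, -21]
PUSH -7  : [4, -21, -7]
OVER     : [4, -21, -7, -21]
SWAP     : [4, -21, -21, -7]
SWAP     : [4, -21, -7, -21]
ROT      : [4, -7, -21, -21]
OVER     : [4, -7, -21, -21, -21]
SWAP     : [4, -7, -21, -21, -21]
DIV      : [4, -7, -21, 1]

[4, -7, -21, 1]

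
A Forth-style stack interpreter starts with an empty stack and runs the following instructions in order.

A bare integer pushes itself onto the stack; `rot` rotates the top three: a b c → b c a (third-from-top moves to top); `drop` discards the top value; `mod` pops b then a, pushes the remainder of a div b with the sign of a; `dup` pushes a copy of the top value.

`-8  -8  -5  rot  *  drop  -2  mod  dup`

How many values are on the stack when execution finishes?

2

-8   -> [-8]
-8   -> [-8, -8]
-5   -> [-8, -8, -5]
rot  -> [-8, -5, -8]
*    -> [-8, 40]
drop -> [-8]
-2   -> [-8, -2]
mod  -> [0]
dup  -> [0, 0]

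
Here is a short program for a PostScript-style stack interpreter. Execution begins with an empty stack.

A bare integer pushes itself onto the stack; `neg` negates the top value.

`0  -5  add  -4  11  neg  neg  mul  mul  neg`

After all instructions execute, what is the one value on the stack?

-220

0   : [0]
-5  : [0, -5]
add : [-5]
-4  : [-5, -4]
11  : [-5, -4, 11]
neg : [-5, -4, -11]
neg : [-5, -4, 11]
mul : [-5, -44]
mul : [220]
neg : [-220]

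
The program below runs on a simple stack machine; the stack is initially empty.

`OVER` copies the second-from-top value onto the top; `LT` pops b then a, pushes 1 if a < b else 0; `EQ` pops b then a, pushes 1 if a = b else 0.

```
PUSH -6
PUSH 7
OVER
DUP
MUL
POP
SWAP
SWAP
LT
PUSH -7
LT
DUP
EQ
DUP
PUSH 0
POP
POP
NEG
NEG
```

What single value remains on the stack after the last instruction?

PUSH -6 : [-6]
PUSH 7  : [-6, 7]
OVER    : [-6, 7, -6]
DUP     : [-6, 7, -6, -6]
MUL     : [-6, 7, 36]
POP     : [-6, 7]
SWAP    : [7, -6]
SWAP    : [-6, 7]
LT      : [1]
PUSH -7 : [1, -7]
LT      : [0]
DUP     : [0, 0]
EQ      : [1]
DUP     : [1, 1]
PUSH 0  : [1, 1, 0]
POP     : [1, 1]
POP     : [1]
NEG     : [-1]
NEG     : [1]

1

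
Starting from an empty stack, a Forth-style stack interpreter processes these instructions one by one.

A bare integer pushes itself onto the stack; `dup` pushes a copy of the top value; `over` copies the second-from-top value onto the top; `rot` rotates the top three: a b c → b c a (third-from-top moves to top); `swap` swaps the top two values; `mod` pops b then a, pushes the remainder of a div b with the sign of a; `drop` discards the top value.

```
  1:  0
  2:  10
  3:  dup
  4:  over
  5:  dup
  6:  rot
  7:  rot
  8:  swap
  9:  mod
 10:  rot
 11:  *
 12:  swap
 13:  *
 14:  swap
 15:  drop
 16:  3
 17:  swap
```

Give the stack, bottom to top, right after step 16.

0    -> [0]
10   -> [0, 10]
dup  -> [0, 10, 10]
over -> [0, 10, 10, 10]
dup  -> [0, 10, 10, 10, 10]
rot  -> [0, 10, 10, 10, 10]
rot  -> [0, 10, 10, 10, 10]
swap -> [0, 10, 10, 10, 10]
mod  -> [0, 10, 10, 0]
rot  -> [0, 10, 0, 10]
*    -> [0, 10, 0]
swap -> [0, 0, 10]
*    -> [0, 0]
swap -> [0, 0]
drop -> [0]
3    -> [0, 3]

[0, 3]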